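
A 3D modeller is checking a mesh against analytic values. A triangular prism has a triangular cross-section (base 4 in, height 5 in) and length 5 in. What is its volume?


Shape: triangular prism
Triangle base = 4 in, triangle height = 5 in, prism length L = 5 in
Formula: V = (1/2 * b * h_tri) * L
Cross-section area = 0.5 * 4 * 5 = 10
V = 10 * 5
V = 50
50 in^3


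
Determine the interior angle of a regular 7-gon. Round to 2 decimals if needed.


Shape: regular heptagon (7 sides)
Formula: interior angle = (n - 2) * 180 / n
(n - 2) = 5
(n - 2) * 180 = 900
angle = 900 / 7
angle = 128.57
128.57 degrees


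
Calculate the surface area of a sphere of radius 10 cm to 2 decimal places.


Shape: sphere
Radius r = 10 cm
Formula: SA = 4 * pi * r^2
r^2 = 100
SA = 4 * pi * 100
SA = 400 * pi
SA = 1256.64
1256.64 cm^2


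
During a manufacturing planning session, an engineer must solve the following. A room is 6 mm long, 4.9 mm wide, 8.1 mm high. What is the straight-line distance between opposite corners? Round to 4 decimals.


Shape: rectangular box (space diagonal)
l = 6 mm, w = 4.9 mm, h = 8.1 mm
Visualize: the diagonal of the base, then a right triangle with that diagonal and the height.
Formula: d = sqrt(l^2 + w^2 + h^2)
l^2 + w^2 + h^2 = 36 + 24.01 + 65.61 = 125.62
d = sqrt(125.62)
d = 11.208
11.208 mm


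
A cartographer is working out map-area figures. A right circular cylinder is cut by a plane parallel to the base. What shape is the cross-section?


Solid: right circular cylinder
Cutting plane: parallel to the base
Visualize the intersection of the plane with the solid's surface.
The boundary of the cut region is a circle.
circle


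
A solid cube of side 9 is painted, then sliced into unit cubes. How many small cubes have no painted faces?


Large cube: 9 x 9 x 9, cut into unit cubes.
n = 9, so n - 2 = 7
Unpainted cubes form the interior (n - 2)^3 block.
(n - 2)^3 = 7^3 = 343
343 unit cubes


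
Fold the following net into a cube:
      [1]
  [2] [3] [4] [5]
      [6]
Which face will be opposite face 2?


Net: cross layout. Take square 3 as the base (bottom).
Fold the four squares in the horizontal row up around 3: 2 -> left, 4 -> right, 5 wraps to the top.
Fold 1 and 6 up from 3: 1 -> back, 6 -> front.
Opposite pairs are therefore: (1, 6), (2, 4), (3, 5).
Face 2 is opposite face 4.
face 4


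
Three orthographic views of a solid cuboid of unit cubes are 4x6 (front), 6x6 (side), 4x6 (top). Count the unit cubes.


Orthographic views of a solid rectangular block:
Front view 4 x 6 -> length = 4, height = 6
Side view 6 x 6 -> width = 6, height = 6 (consistent)
Top view 4 x 6 -> confirms length = 4, width = 6
The block is 4 x 6 x 6.
Total unit cubes = 4 * 6 * 6 = 144
144 unit cubes


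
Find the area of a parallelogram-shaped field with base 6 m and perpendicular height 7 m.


Shape: parallelogram
Base b = 6 m, Height h = 7 m
Formula: A = b * h
A = 6 * 7
A = 42
42 m^2


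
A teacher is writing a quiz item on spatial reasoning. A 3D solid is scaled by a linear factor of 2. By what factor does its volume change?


Linear scale factor k = 2
Rule: under a linear scaling by k, volumes scale by k^3.
k^3 = 2 * 2 * 2
k^3 = 4 * 2
k^3 = 8
Volume scales by a factor of 8.
8 (dimensionless)


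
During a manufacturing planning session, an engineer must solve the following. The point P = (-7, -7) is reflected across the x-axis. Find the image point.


Transformation: reflection
Original point: (-7, -7)
Rule for reflection over the x-axis: (x, y) -> (x, -y)
Apply: (-7, -7) -> (-7, 7)
(-7, 7)


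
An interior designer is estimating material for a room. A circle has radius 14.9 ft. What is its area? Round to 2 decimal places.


Shape: circle
Radius r = 14.9 ft
Formula: A = pi * r^2
r^2 = 14.9^2 = 222.01
A = pi * 222.01
A = 697.46
697.46 ft^2


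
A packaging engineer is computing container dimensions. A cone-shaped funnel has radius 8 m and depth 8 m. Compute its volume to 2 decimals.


Shape: cone
Radius r = 8 m, Height h = 8 m
Formula: V = (1/3) * pi * r^2 * h
r^2 = 64
pi * r^2 * h = pi * 64 * 8 = 512 * pi
V = 512 * pi / 3
V = 536.17
536.17 m^3


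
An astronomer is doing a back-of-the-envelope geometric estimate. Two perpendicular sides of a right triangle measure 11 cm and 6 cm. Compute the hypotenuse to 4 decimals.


Shape: right triangle
Legs a = 11 cm, b = 6 cm
Formula: c = sqrt(a^2 + b^2)
a^2 = 121, b^2 = 36
a^2 + b^2 = 157
c = sqrt(157)
c = 12.53
12.53 cm


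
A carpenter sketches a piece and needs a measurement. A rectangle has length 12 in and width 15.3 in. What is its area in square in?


Shape: rectangle
Length l = 12 in, Width w = 15.3 in
Formula: A = l * w
A = 12 * 15.3
A = 183.6
183.6 in^2


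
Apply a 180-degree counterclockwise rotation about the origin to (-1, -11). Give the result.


Transformation: rotation about the origin
Original point: (-1, -11)
Rule for 180 deg: (x, y) -> (-x, -y)
Apply: (-1, -11) -> (1, 11)
(1, 11)


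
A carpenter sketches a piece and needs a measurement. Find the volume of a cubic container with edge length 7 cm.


Shape: cube
Side s = 7 cm
Formula: V = s^3
V = 7 * 7 * 7
V = 49 * 7
V = 343
343 cm^3


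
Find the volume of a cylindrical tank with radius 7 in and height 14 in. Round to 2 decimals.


Shape: cylinder
Radius r = 7 in, Height h = 14 in
Formula: V = pi * r^2 * h
r^2 = 49
V = pi * 49 * 14
V = 686 * pi
V = 2155.13
2155.13 in^3


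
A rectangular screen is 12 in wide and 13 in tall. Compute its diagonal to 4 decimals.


Shape: rectangle (diagonal via Pythagoras)
Sides: 12 in and 13 in
Formula: d = sqrt(l^2 + w^2)
l^2 = 144, w^2 = 169
l^2 + w^2 = 313
d = sqrt(313)
d = 17.6918
17.6918 in


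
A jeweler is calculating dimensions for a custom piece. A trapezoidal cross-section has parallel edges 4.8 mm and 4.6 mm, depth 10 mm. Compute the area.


Shape: trapezoid
Parallel sides a = 4.8 mm, b = 4.6 mm; Height h = 10 mm
Formula: A = (a + b) * h / 2
a + b = 4.8 + 4.6 = 9.4
A = 9.4 * 10 / 2
A = 94 / 2
A = 47
47 mm^2


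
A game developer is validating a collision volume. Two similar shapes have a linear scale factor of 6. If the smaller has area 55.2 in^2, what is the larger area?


Linear scale factor k = 6
Original area = 55.2 in^2
Rule: under a linear scaling by k, areas scale by k^2.
k^2 = 6^2 = 36
New area = 55.2 * 36
New area = 1987.2
1987.2 in^2


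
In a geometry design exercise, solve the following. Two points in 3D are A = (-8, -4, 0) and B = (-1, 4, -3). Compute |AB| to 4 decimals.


3D distance between two points
P1 = (-8, -4, 0), P2 = (-1, 4, -3)
Formula: d = sqrt((x2-x1)^2 + (y2-y1)^2 + (z2-z1)^2)
dx = -1 - -8 = 7
dy = 4 - -4 = 8
dz = -3 - 0 = -3
dx^2 + dy^2 + dz^2 = 49 + 64 + 9 = 122
d = sqrt(122)
d = 11.0454
11.0454 units


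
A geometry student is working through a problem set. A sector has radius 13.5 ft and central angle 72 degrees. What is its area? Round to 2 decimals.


Shape: circular sector
Radius r = 13.5 ft, Angle = 72 degrees
Formula: A = (angle/360) * pi * r^2
r^2 = 182.25
Fraction of circle = 72/360
A = (72/360) * pi * 182.25
A = 36.45 * pi
A = 114.51
114.51 ft^2


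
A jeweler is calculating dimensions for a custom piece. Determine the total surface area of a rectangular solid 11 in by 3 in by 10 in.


Shape: rectangular prism
l = 11 in, w = 3 in, h = 10 in
Formula: SA = 2(lw + lh + wh)
lw = 33, lh = 110, wh = 30
lw + lh + wh = 173
SA = 2 * 173
SA = 346
346 in^2


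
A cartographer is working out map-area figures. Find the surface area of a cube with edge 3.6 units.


Shape: cube
Side s = 3.6 units
A cube has 6 square faces.
Formula: SA = 6 * s^2
s^2 = 12.96
SA = 6 * 12.96
SA = 77.76
77.76 units^2


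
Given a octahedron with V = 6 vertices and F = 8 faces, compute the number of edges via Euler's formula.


Polyhedron: octahedron
Euler's formula for convex polyhedra: V - E + F = 2
Given: V = 6 vertices and F = 8 faces
Solve for E:
E = V + F - 2 = 6 + 8 - 2 = 12
12 edges


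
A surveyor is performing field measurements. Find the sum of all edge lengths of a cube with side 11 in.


Shape: cube
Side s = 11 in
A cube has 12 edges, all equal.
Formula: total edge length = 12 * s
Total = 12 * 11
Total = 132
132 in


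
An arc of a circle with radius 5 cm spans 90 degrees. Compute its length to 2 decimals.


Shape: circular arc
Radius r = 5 cm, Angle = 90 degrees
Formula: L = (angle/360) * 2 * pi * r
2 * pi * r = 10 * pi
L = (90/360) * 10 * pi
L = 2.5 * pi
L = 7.85
7.85 cm


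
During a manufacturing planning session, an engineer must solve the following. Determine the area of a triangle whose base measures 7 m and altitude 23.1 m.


Shape: triangle
Base b = 7 m, Height h = 23.1 m
Formula: A = (1/2) * b * h
A = 0.5 * 7 * 23.1
A = 0.5 * 161.7
A = 80.85
80.85 m^2


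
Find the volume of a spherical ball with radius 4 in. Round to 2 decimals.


Shape: sphere
Radius r = 4 in
Formula: V = (4/3) * pi * r^3
r^3 = 64
(4/3) * 64 = 85.333333
V = 85.333333 * pi
V = 268.08
268.08 in^3


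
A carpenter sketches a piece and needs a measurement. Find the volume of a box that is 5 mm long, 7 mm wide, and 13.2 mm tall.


Shape: rectangular prism
l = 5 mm, w = 7 mm, h = 13.2 mm
Formula: V = l * w * h
V = 5 * 7 * 13.2
V = 35 * 13.2
V = 462
462 mm^3


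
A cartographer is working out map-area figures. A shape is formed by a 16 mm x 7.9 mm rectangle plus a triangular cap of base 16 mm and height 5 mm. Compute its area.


Composite shape: rectangle + triangle
Rectangle area = 16 * 7.9 = 126.4
Triangle area = 0.5 * 16 * 5 = 40
Total = 126.4 + 40
Total = 166.4
166.4 mm^2


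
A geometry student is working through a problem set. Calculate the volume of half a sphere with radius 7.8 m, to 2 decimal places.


Shape: hemisphere (half of a sphere)
Radius r = 7.8 m
Formula: V = (1/2) * (4/3) * pi * r^3 = (2/3) * pi * r^3
r^3 = 474.552
(2/3) * 474.552 = 316.368
V = 316.368 * pi
V = 993.9
993.9 m^3


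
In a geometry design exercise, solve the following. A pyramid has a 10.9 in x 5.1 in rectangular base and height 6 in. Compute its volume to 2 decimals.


Shape: rectangular pyramid
Base: 10.9 in x 5.1 in, Height h = 6 in
Formula: V = (1/3) * base_area * h
base_area = 10.9 * 5.1 = 55.59
base_area * h = 55.59 * 6 = 333.54
V = 333.54 / 3
V = 111.18
111.18 in^3


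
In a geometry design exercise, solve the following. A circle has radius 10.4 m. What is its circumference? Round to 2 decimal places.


Shape: circle
Radius r = 10.4 m
Formula: C = 2 * pi * r
C = 2 * pi * 10.4
C = 20.8 * pi
C = 65.35
65.35 m


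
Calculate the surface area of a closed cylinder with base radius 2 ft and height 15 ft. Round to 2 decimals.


Shape: closed cylinder
Radius r = 2 ft, Height h = 15 ft
Formula: SA = 2*pi*r^2 + 2*pi*r*h = 2*pi*r*(r + h)
r + h = 17
2 * r * (r + h) = 2 * 2 * 17 = 68
SA = 68 * pi
SA = 213.63
213.63 ft^2


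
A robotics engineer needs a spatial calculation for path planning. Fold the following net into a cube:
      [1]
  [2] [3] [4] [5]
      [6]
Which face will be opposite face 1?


Net: cross layout. Take square 3 as the base (bottom).
Fold the four squares in the horizontal row up around 3: 2 -> left, 4 -> right, 5 wraps to the top.
Fold 1 and 6 up from 3: 1 -> back, 6 -> front.
Opposite pairs are therefore: (1, 6), (2, 4), (3, 5).
Face 1 is opposite face 6.
face 6


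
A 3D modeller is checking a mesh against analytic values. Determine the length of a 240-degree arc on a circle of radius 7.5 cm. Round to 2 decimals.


Shape: circular arc
Radius r = 7.5 cm, Angle = 240 degrees
Formula: L = (angle/360) * 2 * pi * r
2 * pi * r = 15 * pi
L = (240/360) * 15 * pi
L = 10 * pi
L = 31.42
31.42 cm


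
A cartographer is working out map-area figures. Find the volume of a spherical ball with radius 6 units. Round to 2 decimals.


Shape: sphere
Radius r = 6 units
Formula: V = (4/3) * pi * r^3
r^3 = 216
(4/3) * 216 = 288
V = 288 * pi
V = 904.78
904.78 units^3


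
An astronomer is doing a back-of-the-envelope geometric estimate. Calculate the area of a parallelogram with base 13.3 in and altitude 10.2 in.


Shape: parallelogram
Base b = 13.3 in, Height h = 10.2 in
Formula: A = b * h
A = 13.3 * 10.2
A = 135.66
135.66 in^2


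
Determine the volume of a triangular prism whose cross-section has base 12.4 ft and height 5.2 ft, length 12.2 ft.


Shape: triangular prism
Triangle base = 12.4 ft, triangle height = 5.2 ft, prism length L = 12.2 ft
Formula: V = (1/2 * b * h_tri) * L
Cross-section area = 0.5 * 12.4 * 5.2 = 32.24
V = 32.24 * 12.2
V = 393.328
393.328 ft^3


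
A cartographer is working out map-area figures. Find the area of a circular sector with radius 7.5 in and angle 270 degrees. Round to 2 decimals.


Shape: circular sector
Radius r = 7.5 in, Angle = 270 degrees
Formula: A = (angle/360) * pi * r^2
r^2 = 56.25
Fraction of circle = 270/360
A = (270/360) * pi * 56.25
A = 42.1875 * pi
A = 132.54
132.54 in^2


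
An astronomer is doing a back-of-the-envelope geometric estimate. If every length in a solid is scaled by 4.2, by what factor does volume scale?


Linear scale factor k = 4.2
Rule: under a linear scaling by k, volumes scale by k^3.
k^3 = 4.2 * 4.2 * 4.2
k^3 = 17.64 * 4.2
k^3 = 74.088
Volume scales by a factor of 74.088.
74.088 (dimensionless)


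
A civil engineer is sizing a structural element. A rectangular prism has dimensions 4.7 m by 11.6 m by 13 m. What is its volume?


Shape: rectangular prism
l = 4.7 m, w = 11.6 m, h = 13 m
Formula: V = l * w * h
V = 4.7 * 11.6 * 13
V = 54.52 * 13
V = 708.76
708.76 m^3


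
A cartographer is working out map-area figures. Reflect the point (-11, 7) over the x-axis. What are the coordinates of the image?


Transformation: reflection
Original point: (-11, 7)
Rule for reflection over the x-axis: (x, y) -> (x, -y)
Apply: (-11, 7) -> (-11, -7)
(-11, -7)


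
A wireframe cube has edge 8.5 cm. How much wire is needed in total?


Shape: cube
Side s = 8.5 cm
A cube has 12 edges, all equal.
Formula: total edge length = 12 * s
Total = 12 * 8.5
Total = 102
102 cm


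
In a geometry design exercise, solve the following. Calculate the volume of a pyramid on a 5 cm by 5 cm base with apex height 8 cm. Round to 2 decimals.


Shape: rectangular pyramid
Base: 5 cm x 5 cm, Height h = 8 cm
Formula: V = (1/3) * base_area * h
base_area = 5 * 5 = 25
base_area * h = 25 * 8 = 200
V = 200 / 3
V = 66.67
66.67 cm^3


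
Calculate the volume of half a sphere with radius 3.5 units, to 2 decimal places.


Shape: hemisphere (half of a sphere)
Radius r = 3.5 units
Formula: V = (1/2) * (4/3) * pi * r^3 = (2/3) * pi * r^3
r^3 = 42.875
(2/3) * 42.875 = 28.583333
V = 28.583333 * pi
V = 89.8
89.8 units^3


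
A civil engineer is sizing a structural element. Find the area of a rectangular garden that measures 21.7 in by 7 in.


Shape: rectangle
Length l = 21.7 in, Width w = 7 in
Formula: A = l * w
A = 21.7 * 7
A = 151.9
151.9 in^2


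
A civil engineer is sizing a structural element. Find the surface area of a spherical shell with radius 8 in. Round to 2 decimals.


Shape: sphere
Radius r = 8 in
Formula: SA = 4 * pi * r^2
r^2 = 64
SA = 4 * pi * 64
SA = 256 * pi
SA = 804.25
804.25 in^2


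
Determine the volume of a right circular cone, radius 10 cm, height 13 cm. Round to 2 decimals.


Shape: cone
Radius r = 10 cm, Height h = 13 cm
Formula: V = (1/3) * pi * r^2 * h
r^2 = 100
pi * r^2 * h = pi * 100 * 13 = 1300 * pi
V = 1300 * pi / 3
V = 1361.36
1361.36 cm^3


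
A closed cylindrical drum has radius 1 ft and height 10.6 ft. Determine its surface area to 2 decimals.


Shape: closed cylinder
Radius r = 1 ft, Height h = 10.6 ft
Formula: SA = 2*pi*r^2 + 2*pi*r*h = 2*pi*r*(r + h)
r + h = 11.6
2 * r * (r + h) = 2 * 1 * 11.6 = 23.2
SA = 23.2 * pi
SA = 72.88
72.88 ft^2


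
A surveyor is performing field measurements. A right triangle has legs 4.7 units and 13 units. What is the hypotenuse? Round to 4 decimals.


Shape: right triangle
Legs a = 4.7 units, b = 13 units
Formula: c = sqrt(a^2 + b^2)
a^2 = 22.09, b^2 = 169
a^2 + b^2 = 191.09
c = sqrt(191.09)
c = 13.8235
13.8235 units


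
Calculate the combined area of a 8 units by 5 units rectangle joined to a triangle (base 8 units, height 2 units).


Composite shape: rectangle + triangle
Rectangle area = 8 * 5 = 40
Triangle area = 0.5 * 8 * 2 = 8
Total = 40 + 8
Total = 48
48 units^2


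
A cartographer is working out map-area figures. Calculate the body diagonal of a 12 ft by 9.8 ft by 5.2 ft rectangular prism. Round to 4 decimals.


Shape: rectangular box (space diagonal)
l = 12 ft, w = 9.8 ft, h = 5.2 ft
Visualize: the diagonal of the base, then a right triangle with that diagonal and the height.
Formula: d = sqrt(l^2 + w^2 + h^2)
l^2 + w^2 + h^2 = 144 + 96.04 + 27.04 = 267.08
d = sqrt(267.08)
d = 16.3426
16.3426 ft


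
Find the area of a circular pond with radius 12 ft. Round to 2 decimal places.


Shape: circle
Radius r = 12 ft
Formula: A = pi * r^2
r^2 = 12^2 = 144
A = pi * 144
A = 452.39
452.39 ft^2


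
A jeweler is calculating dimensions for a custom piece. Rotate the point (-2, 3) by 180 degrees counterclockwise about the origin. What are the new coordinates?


Transformation: rotation about the origin
Original point: (-2, 3)
Rule for 180 deg: (x, y) -> (-x, -y)
Apply: (-2, 3) -> (2, -3)
(2, -3)


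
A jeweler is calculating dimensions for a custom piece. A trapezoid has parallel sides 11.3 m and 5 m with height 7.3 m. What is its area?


Shape: trapezoid
Parallel sides a = 11.3 m, b = 5 m; Height h = 7.3 m
Formula: A = (a + b) * h / 2
a + b = 11.3 + 5 = 16.3
A = 16.3 * 7.3 / 2
A = 118.99 / 2
A = 59.495
59.495 m^2


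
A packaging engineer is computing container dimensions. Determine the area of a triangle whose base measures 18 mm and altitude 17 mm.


Shape: triangle
Base b = 18 mm, Height h = 17 mm
Formula: A = (1/2) * b * h
A = 0.5 * 18 * 17
A = 0.5 * 306
A = 153
153 mm^2


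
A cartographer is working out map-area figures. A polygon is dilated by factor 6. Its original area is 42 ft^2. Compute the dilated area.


Linear scale factor k = 6
Original area = 42 ft^2
Rule: under a linear scaling by k, areas scale by k^2.
k^2 = 6^2 = 36
New area = 42 * 36
New area = 1512
1512 ft^2


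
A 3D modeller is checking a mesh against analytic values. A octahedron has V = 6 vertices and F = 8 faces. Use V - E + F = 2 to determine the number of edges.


Polyhedron: octahedron
Euler's formula for convex polyhedra: V - E + F = 2
Given: V = 6 vertices and F = 8 faces
Solve for E:
E = V + F - 2 = 6 + 8 - 2 = 12
12 edges


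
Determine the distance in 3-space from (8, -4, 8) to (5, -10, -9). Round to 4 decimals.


3D distance between two points
P1 = (8, -4, 8), P2 = (5, -10, -9)
Formula: d = sqrt((x2-x1)^2 + (y2-y1)^2 + (z2-z1)^2)
dx = 5 - 8 = -3
dy = -10 - -4 = -6
dz = -9 - 8 = -17
dx^2 + dy^2 + dz^2 = 9 + 36 + 289 = 334
d = sqrt(334)
d = 18.2757
18.2757 units


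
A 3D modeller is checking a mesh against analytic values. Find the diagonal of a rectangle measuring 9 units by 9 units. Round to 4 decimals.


Shape: rectangle (diagonal via Pythagoras)
Sides: 9 units and 9 units
Formula: d = sqrt(l^2 + w^2)
l^2 = 81, w^2 = 81
l^2 + w^2 = 162
d = sqrt(162)
d = 12.7279
12.7279 units


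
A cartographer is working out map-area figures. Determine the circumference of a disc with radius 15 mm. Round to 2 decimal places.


Shape: circle
Radius r = 15 mm
Formula: C = 2 * pi * r
C = 2 * pi * 15
C = 30 * pi
C = 94.25
94.25 mm


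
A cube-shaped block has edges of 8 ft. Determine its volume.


Shape: cube
Side s = 8 ft
Formula: V = s^3
V = 8 * 8 * 8
V = 64 * 8
V = 512
512 ft^3


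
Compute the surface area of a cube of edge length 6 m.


Shape: cube
Side s = 6 m
A cube has 6 square faces.
Formula: SA = 6 * s^2
s^2 = 36
SA = 6 * 36
SA = 216
216 m^2


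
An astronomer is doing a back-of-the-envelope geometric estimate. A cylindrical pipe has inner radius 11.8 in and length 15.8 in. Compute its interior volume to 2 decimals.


Shape: cylinder
Radius r = 11.8 in, Height h = 15.8 in
Formula: V = pi * r^2 * h
r^2 = 139.24
V = pi * 139.24 * 15.8
V = 2199.992 * pi
V = 6911.48
6911.48 in^3


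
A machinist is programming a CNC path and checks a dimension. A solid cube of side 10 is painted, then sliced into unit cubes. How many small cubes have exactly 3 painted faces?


Large cube: 10 x 10 x 10, cut into unit cubes.
Cubes with 3 painted faces are at the corners. A cube always has 8 corners.
Count = 8
8 unit cubes


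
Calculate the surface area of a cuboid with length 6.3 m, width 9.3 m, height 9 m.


Shape: rectangular prism
l = 6.3 m, w = 9.3 m, h = 9 m
Formula: SA = 2(lw + lh + wh)
lw = 58.59, lh = 56.7, wh = 83.7
lw + lh + wh = 198.99
SA = 2 * 198.99
SA = 397.98
397.98 m^2


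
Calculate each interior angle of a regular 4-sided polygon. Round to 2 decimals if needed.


Shape: regular square (4 sides)
Formula: interior angle = (n - 2) * 180 / n
(n - 2) = 2
(n - 2) * 180 = 360
angle = 360 / 4
angle = 90
90 degrees


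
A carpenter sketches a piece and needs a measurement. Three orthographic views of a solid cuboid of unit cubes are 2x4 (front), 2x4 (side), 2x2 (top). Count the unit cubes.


Orthographic views of a solid rectangular block:
Front view 2 x 4 -> length = 2, height = 4
Side view 2 x 4 -> width = 2, height = 4 (consistent)
Top view 2 x 2 -> confirms length = 2, width = 2
The block is 2 x 2 x 4.
Total unit cubes = 2 * 2 * 4 = 16
16 unit cubes


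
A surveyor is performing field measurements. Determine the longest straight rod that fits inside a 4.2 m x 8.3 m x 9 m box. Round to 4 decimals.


Shape: rectangular box (space diagonal)
l = 4.2 m, w = 8.3 m, h = 9 m
Visualize: the diagonal of the base, then a right triangle with that diagonal and the height.
Formula: d = sqrt(l^2 + w^2 + h^2)
l^2 + w^2 + h^2 = 17.64 + 68.89 + 81 = 167.53
d = sqrt(167.53)
d = 12.9433
12.9433 m


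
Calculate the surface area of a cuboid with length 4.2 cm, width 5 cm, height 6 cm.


Shape: rectangular prism
l = 4.2 cm, w = 5 cm, h = 6 cm
Formula: SA = 2(lw + lh + wh)
lw = 21, lh = 25.2, wh = 30
lw + lh + wh = 76.2
SA = 2 * 76.2
SA = 152.4
152.4 cm^2


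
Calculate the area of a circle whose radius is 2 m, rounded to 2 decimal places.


Shape: circle
Radius r = 2 m
Formula: A = pi * r^2
r^2 = 2^2 = 4
A = pi * 4
A = 12.57
12.57 m^2


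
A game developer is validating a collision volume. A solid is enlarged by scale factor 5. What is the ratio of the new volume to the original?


Linear scale factor k = 5
Rule: under a linear scaling by k, volumes scale by k^3.
k^3 = 5 * 5 * 5
k^3 = 25 * 5
k^3 = 125
Volume scales by a factor of 125.
125 (dimensionless)


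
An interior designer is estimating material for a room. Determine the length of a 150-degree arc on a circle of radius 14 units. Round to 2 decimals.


Shape: circular arc
Radius r = 14 units, Angle = 150 degrees
Formula: L = (angle/360) * 2 * pi * r
2 * pi * r = 28 * pi
L = (150/360) * 28 * pi
L = 11.666667 * pi
L = 36.65
36.65 units


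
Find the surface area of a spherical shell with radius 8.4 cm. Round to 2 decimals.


Shape: sphere
Radius r = 8.4 cm
Formula: SA = 4 * pi * r^2
r^2 = 70.56
SA = 4 * pi * 70.56
SA = 282.24 * pi
SA = 886.68
886.68 cm^2


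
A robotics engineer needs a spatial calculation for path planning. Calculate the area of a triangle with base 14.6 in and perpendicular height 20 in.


Shape: triangle
Base b = 14.6 in, Height h = 20 in
Formula: A = (1/2) * b * h
A = 0.5 * 14.6 * 20
A = 0.5 * 292
A = 146
146 in^2


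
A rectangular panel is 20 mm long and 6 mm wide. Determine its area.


Shape: rectangle
Length l = 20 mm, Width w = 6 mm
Formula: A = l * w
A = 20 * 6
A = 120
120 mm^2


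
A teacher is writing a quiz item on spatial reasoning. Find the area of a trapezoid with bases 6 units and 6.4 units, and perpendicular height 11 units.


Shape: trapezoid
Parallel sides a = 6 units, b = 6.4 units; Height h = 11 units
Formula: A = (a + b) * h / 2
a + b = 6 + 6.4 = 12.4
A = 12.4 * 11 / 2
A = 136.4 / 2
A = 68.2
68.2 units^2


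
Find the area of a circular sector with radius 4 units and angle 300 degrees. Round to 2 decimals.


Shape: circular sector
Radius r = 4 units, Angle = 300 degrees
Formula: A = (angle/360) * pi * r^2
r^2 = 16
Fraction of circle = 300/360
A = (300/360) * pi * 16
A = 13.333333 * pi
A = 41.89
41.89 units^2


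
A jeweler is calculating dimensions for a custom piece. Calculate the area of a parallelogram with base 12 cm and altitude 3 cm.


Shape: parallelogram
Base b = 12 cm, Height h = 3 cm
Formula: A = b * h
A = 12 * 3
A = 36
36 cm^2


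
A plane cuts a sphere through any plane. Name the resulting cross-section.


Solid: sphere
Cutting plane: through any plane
Visualize the intersection of the plane with the solid's surface.
The boundary of the cut region is a circle.
circle


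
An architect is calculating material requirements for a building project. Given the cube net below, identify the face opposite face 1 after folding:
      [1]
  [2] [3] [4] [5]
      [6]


Net: cross layout. Take square 3 as the base (bottom).
Fold the four squares in the horizontal row up around 3: 2 -> left, 4 -> right, 5 wraps to the top.
Fold 1 and 6 up from 3: 1 -> back, 6 -> front.
Opposite pairs are therefore: (1, 6), (2, 4), (3, 5).
Face 1 is opposite face 6.
face 6


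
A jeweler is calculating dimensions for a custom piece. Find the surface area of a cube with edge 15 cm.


Shape: cube
Side s = 15 cm
A cube has 6 square faces.
Formula: SA = 6 * s^2
s^2 = 225
SA = 6 * 225
SA = 1350
1350 cm^2


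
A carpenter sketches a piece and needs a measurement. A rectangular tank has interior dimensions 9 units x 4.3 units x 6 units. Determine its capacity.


Shape: rectangular prism
l = 9 units, w = 4.3 units, h = 6 units
Formula: V = l * w * h
V = 9 * 4.3 * 6
V = 38.7 * 6
V = 232.2
232.2 units^3


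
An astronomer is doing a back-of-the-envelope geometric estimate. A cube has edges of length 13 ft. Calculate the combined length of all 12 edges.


Shape: cube
Side s = 13 ft
A cube has 12 edges, all equal.
Formula: total edge length = 12 * s
Total = 12 * 13
Total = 156
156 ft


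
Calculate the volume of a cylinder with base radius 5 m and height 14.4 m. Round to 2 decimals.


Shape: cylinder
Radius r = 5 m, Height h = 14.4 m
Formula: V = pi * r^2 * h
r^2 = 25
V = pi * 25 * 14.4
V = 360 * pi
V = 1130.97
1130.97 m^3


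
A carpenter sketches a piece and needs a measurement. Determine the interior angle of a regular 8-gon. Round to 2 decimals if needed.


Shape: regular octagon (8 sides)
Formula: interior angle = (n - 2) * 180 / n
(n - 2) = 6
(n - 2) * 180 = 1080
angle = 1080 / 8
angle = 135
135 degrees


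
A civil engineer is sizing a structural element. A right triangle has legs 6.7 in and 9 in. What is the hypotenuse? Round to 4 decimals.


Shape: right triangle
Legs a = 6.7 in, b = 9 in
Formula: c = sqrt(a^2 + b^2)
a^2 = 44.89, b^2 = 81
a^2 + b^2 = 125.89
c = sqrt(125.89)
c = 11.2201
11.2201 in


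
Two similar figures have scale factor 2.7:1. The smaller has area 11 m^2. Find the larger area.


Linear scale factor k = 2.7
Original area = 11 m^2
Rule: under a linear scaling by k, areas scale by k^2.
k^2 = 2.7^2 = 7.29
New area = 11 * 7.29
New area = 80.19
80.19 m^2


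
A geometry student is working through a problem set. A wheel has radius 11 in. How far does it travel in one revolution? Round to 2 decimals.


Shape: circle
Radius r = 11 in
Formula: C = 2 * pi * r
C = 2 * pi * 11
C = 22 * pi
C = 69.12
69.12 in


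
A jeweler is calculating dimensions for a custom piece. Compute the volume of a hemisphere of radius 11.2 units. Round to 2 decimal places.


Shape: hemisphere (half of a sphere)
Radius r = 11.2 units
Formula: V = (1/2) * (4/3) * pi * r^3 = (2/3) * pi * r^3
r^3 = 1404.928
(2/3) * 1404.928 = 936.618667
V = 936.618667 * pi
V = 2942.47
2942.47 units^3


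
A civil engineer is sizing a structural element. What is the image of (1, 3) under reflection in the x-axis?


Transformation: reflection
Original point: (1, 3)
Rule for reflection over the x-axis: (x, y) -> (x, -y)
Apply: (1, 3) -> (1, -3)
(1, -3)


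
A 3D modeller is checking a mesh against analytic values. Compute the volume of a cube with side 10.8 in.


Shape: cube
Side s = 10.8 in
Formula: V = s^3
V = 10.8 * 10.8 * 10.8
V = 116.64 * 10.8
V = 1259.712
1259.712 in^3


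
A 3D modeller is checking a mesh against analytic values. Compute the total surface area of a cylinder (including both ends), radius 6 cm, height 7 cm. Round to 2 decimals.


Shape: closed cylinder
Radius r = 6 cm, Height h = 7 cm
Formula: SA = 2*pi*r^2 + 2*pi*r*h = 2*pi*r*(r + h)
r + h = 13
2 * r * (r + h) = 2 * 6 * 13 = 156
SA = 156 * pi
SA = 490.09
490.09 cm^2


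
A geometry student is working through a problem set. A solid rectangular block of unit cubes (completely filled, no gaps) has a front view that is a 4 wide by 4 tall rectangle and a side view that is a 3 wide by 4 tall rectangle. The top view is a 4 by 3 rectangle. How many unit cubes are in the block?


Orthographic views of a solid rectangular block:
Front view 4 x 4 -> length = 4, height = 4
Side view 3 x 4 -> width = 3, height = 4 (consistent)
Top view 4 x 3 -> confirms length = 4, width = 3
The block is 4 x 3 x 4.
Total unit cubes = 4 * 3 * 4 = 48
48 unit cubes


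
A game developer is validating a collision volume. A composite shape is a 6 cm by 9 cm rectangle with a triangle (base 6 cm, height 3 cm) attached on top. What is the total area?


Composite shape: rectangle + triangle
Rectangle area = 6 * 9 = 54
Triangle area = 0.5 * 6 * 3 = 9
Total = 54 + 9
Total = 63
63 cm^2


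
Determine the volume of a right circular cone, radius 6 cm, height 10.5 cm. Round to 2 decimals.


Shape: cone
Radius r = 6 cm, Height h = 10.5 cm
Formula: V = (1/3) * pi * r^2 * h
r^2 = 36
pi * r^2 * h = pi * 36 * 10.5 = 378 * pi
V = 378 * pi / 3
V = 395.84
395.84 cm^3


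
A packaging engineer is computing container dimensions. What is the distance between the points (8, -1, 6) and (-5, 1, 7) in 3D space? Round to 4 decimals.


3D distance between two points
P1 = (8, -1, 6), P2 = (-5, 1, 7)
Formula: d = sqrt((x2-x1)^2 + (y2-y1)^2 + (z2-z1)^2)
dx = -5 - 8 = -13
dy = 1 - -1 = 2
dz = 7 - 6 = 1
dx^2 + dy^2 + dz^2 = 169 + 4 + 1 = 174
d = sqrt(174)
d = 13.1909
13.1909 units


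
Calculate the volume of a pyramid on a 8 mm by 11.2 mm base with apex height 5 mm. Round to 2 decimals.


Shape: rectangular pyramid
Base: 8 mm x 11.2 mm, Height h = 5 mm
Formula: V = (1/3) * base_area * h
base_area = 8 * 11.2 = 89.6
base_area * h = 89.6 * 5 = 448
V = 448 / 3
V = 149.33
149.33 mm^3


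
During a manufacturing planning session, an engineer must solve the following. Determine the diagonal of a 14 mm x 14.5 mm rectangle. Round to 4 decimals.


Shape: rectangle (diagonal via Pythagoras)
Sides: 14 mm and 14.5 mm
Formula: d = sqrt(l^2 + w^2)
l^2 = 196, w^2 = 210.25
l^2 + w^2 = 406.25
d = sqrt(406.25)
d = 20.1556
20.1556 mm


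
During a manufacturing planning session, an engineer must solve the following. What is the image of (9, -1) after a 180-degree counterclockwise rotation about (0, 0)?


Transformation: rotation about the origin
Original point: (9, -1)
Rule for 180 deg: (x, y) -> (-x, -y)
Apply: (9, -1) -> (-9, 1)
(-9, 1)


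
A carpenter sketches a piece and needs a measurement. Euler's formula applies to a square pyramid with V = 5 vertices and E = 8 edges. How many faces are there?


Polyhedron: square pyramid
Euler's formula for convex polyhedra: V - E + F = 2
Given: V = 5 vertices and E = 8 edges
Solve for F:
F = 2 + E - V = 2 + 8 - 5 = 5
5 faces


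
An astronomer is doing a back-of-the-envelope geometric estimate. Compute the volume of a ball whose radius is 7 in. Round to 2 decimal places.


Shape: sphere
Radius r = 7 in
Formula: V = (4/3) * pi * r^3
r^3 = 343
(4/3) * 343 = 457.333333
V = 457.333333 * pi
V = 1436.76
1436.76 in^3


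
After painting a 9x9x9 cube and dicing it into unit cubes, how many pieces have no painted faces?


Large cube: 9 x 9 x 9, cut into unit cubes.
n = 9, so n - 2 = 7
Unpainted cubes form the interior (n - 2)^3 block.
(n - 2)^3 = 7^3 = 343
343 unit cubes


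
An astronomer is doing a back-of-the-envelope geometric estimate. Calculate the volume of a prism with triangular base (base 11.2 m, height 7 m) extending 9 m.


Shape: triangular prism
Triangle base = 11.2 m, triangle height = 7 m, prism length L = 9 m
Formula: V = (1/2 * b * h_tri) * L
Cross-section area = 0.5 * 11.2 * 7 = 39.2
V = 39.2 * 9
V = 352.8
352.8 m^3


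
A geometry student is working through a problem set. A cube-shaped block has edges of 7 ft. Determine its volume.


Shape: cube
Side s = 7 ft
Formula: V = s^3
V = 7 * 7 * 7
V = 49 * 7
V = 343
343 ft^3


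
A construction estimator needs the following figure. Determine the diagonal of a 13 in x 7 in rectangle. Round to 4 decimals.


Shape: rectangle (diagonal via Pythagoras)
Sides: 13 in and 7 in
Formula: d = sqrt(l^2 + w^2)
l^2 = 169, w^2 = 49
l^2 + w^2 = 218
d = sqrt(218)
d = 14.7648
14.7648 in


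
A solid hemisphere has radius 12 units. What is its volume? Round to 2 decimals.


Shape: hemisphere (half of a sphere)
Radius r = 12 units
Formula: V = (1/2) * (4/3) * pi * r^3 = (2/3) * pi * r^3
r^3 = 1728
(2/3) * 1728 = 1152
V = 1152 * pi
V = 3619.11
3619.11 units^3


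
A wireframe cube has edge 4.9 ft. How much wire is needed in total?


Shape: cube
Side s = 4.9 ft
A cube has 12 edges, all equal.
Formula: total edge length = 12 * s
Total = 12 * 4.9
Total = 58.8
58.8 ft


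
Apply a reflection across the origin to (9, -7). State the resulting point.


Transformation: reflection
Original point: (9, -7)
Rule for reflection through the origin: (x, y) -> (-x, -y)
Apply: (9, -7) -> (-9, 7)
(-9, 7)


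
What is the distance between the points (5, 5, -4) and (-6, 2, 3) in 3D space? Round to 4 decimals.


3D distance between two points
P1 = (5, 5, -4), P2 = (-6, 2, 3)
Formula: d = sqrt((x2-x1)^2 + (y2-y1)^2 + (z2-z1)^2)
dx = -6 - 5 = -11
dy = 2 - 5 = -3
dz = 3 - -4 = 7
dx^2 + dy^2 + dz^2 = 121 + 9 + 49 = 179
d = sqrt(179)
d = 13.3791
13.3791 units


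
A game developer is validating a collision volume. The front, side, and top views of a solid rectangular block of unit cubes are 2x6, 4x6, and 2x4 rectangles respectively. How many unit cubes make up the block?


Orthographic views of a solid rectangular block:
Front view 2 x 6 -> length = 2, height = 6
Side view 4 x 6 -> width = 4, height = 6 (consistent)
Top view 2 x 4 -> confirms length = 2, width = 4
The block is 2 x 4 x 6.
Total unit cubes = 2 * 4 * 6 = 48
48 unit cubes


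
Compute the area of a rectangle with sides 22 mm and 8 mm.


Shape: rectangle
Length l = 22 mm, Width w = 8 mm
Formula: A = l * w
A = 22 * 8
A = 176
176 mm^2


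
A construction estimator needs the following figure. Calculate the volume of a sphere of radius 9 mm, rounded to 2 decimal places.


Shape: sphere
Radius r = 9 mm
Formula: V = (4/3) * pi * r^3
r^3 = 729
(4/3) * 729 = 972
V = 972 * pi
V = 3053.63
3053.63 mm^3


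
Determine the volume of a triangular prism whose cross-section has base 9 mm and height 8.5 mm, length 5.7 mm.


Shape: triangular prism
Triangle base = 9 mm, triangle height = 8.5 mm, prism length L = 5.7 mm
Formula: V = (1/2 * b * h_tri) * L
Cross-section area = 0.5 * 9 * 8.5 = 38.25
V = 38.25 * 5.7
V = 218.025
218.025 mm^3


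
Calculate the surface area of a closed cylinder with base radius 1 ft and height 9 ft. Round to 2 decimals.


Shape: closed cylinder
Radius r = 1 ft, Height h = 9 ft
Formula: SA = 2*pi*r^2 + 2*pi*r*h = 2*pi*r*(r + h)
r + h = 10
2 * r * (r + h) = 2 * 1 * 10 = 20
SA = 20 * pi
SA = 62.83
62.83 ft^2


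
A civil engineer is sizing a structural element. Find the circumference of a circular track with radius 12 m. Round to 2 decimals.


Shape: circle
Radius r = 12 m
Formula: C = 2 * pi * r
C = 2 * pi * 12
C = 24 * pi
C = 75.4
75.4 m


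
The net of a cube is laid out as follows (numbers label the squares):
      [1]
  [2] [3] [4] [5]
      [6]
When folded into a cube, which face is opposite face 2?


Net: cross layout. Take square 3 as the base (bottom).
Fold the four squares in the horizontal row up around 3: 2 -> left, 4 -> right, 5 wraps to the top.
Fold 1 and 6 up from 3: 1 -> back, 6 -> front.
Opposite pairs are therefore: (1, 6), (2, 4), (3, 5).
Face 2 is opposite face 4.
face 4


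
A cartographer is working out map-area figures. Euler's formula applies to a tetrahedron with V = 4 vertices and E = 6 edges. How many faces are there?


Polyhedron: tetrahedron
Euler's formula for convex polyhedra: V - E + F = 2
Given: V = 4 vertices and E = 6 edges
Solve for F:
F = 2 + E - V = 2 + 6 - 4 = 4
4 faces


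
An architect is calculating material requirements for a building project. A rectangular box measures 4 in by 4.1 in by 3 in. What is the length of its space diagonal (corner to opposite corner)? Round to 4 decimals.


Shape: rectangular box (space diagonal)
l = 4 in, w = 4.1 in, h = 3 in
Visualize: the diagonal of the base, then a right triangle with that diagonal and the height.
Formula: d = sqrt(l^2 + w^2 + h^2)
l^2 + w^2 + h^2 = 16 + 16.81 + 9 = 41.81
d = sqrt(41.81)
d = 6.4661
6.4661 in


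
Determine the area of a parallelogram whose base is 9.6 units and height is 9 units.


Shape: parallelogram
Base b = 9.6 units, Height h = 9 units
Formula: A = b * h
A = 9.6 * 9
A = 86.4
86.4 units^2


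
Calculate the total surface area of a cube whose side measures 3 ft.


Shape: cube
Side s = 3 ft
A cube has 6 square faces.
Formula: SA = 6 * s^2
s^2 = 9
SA = 6 * 9
SA = 54
54 ft^2


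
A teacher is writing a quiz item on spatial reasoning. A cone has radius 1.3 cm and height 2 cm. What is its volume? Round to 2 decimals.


Shape: cone
Radius r = 1.3 cm, Height h = 2 cm
Formula: V = (1/3) * pi * r^2 * h
r^2 = 1.69
pi * r^2 * h = pi * 1.69 * 2 = 3.38 * pi
V = 3.38 * pi / 3
V = 3.54
3.54 cm^3


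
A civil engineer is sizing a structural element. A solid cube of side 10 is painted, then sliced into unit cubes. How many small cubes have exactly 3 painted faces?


Large cube: 10 x 10 x 10, cut into unit cubes.
Cubes with 3 painted faces are at the corners. A cube always has 8 corners.
Count = 8
8 unit cubes


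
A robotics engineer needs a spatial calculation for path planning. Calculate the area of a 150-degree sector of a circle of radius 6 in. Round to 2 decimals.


Shape: circular sector
Radius r = 6 in, Angle = 150 degrees
Formula: A = (angle/360) * pi * r^2
r^2 = 36
Fraction of circle = 150/360
A = (150/360) * pi * 36
A = 15 * pi
A = 47.12
47.12 in^2


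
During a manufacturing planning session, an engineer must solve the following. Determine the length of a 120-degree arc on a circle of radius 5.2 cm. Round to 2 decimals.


Shape: circular arc
Radius r = 5.2 cm, Angle = 120 degrees
Formula: L = (angle/360) * 2 * pi * r
2 * pi * r = 10.4 * pi
L = (120/360) * 10.4 * pi
L = 3.466667 * pi
L = 10.89
10.89 cm


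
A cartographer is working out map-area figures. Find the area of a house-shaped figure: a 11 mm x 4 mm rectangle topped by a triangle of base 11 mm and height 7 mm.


Composite shape: rectangle + triangle
Rectangle area = 11 * 4 = 44
Triangle area = 0.5 * 11 * 7 = 38.5
Total = 44 + 38.5
Total = 82.5
82.5 mm^2


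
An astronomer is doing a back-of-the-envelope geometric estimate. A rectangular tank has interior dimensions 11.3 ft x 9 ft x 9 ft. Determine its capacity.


Shape: rectangular prism
l = 11.3 ft, w = 9 ft, h = 9 ft
Formula: V = l * w * h
V = 11.3 * 9 * 9
V = 101.7 * 9
V = 915.3
915.3 ft^3


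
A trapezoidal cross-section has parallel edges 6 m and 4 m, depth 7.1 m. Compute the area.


Shape: trapezoid
Parallel sides a = 6 m, b = 4 m; Height h = 7.1 m
Formula: A = (a + b) * h / 2
a + b = 6 + 4 = 10
A = 10 * 7.1 / 2
A = 71 / 2
A = 35.5
35.5 m^2
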